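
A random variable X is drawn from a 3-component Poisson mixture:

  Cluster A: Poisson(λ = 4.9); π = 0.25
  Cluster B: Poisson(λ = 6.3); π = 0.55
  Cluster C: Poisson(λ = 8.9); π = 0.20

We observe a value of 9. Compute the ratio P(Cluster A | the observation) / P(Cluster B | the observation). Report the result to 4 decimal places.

0.1920

Only the two components matter; the odds are (P(Z=i) f_i(x)) / (P(Z=j) f_j(x)).
Component likelihoods at x = 9:
  p_A = 0.0334163
  p_B = 0.0791128
  p_C = 0.131682
Posterior odds = (P(Z=A)·p_A) / (P(Z=B)·p_B) = (0.25·0.0334163) / (0.55·0.0791128) = 0.00835408 / 0.043512 ≈ 0.1920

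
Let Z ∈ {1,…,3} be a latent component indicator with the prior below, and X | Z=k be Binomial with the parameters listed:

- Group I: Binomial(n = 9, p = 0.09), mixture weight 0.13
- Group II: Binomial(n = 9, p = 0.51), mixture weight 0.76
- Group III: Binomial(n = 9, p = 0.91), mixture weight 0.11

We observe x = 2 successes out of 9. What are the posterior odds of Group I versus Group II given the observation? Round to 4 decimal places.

The posterior odds equal the prior odds times the likelihood ratio: (P(Z=i)/P(Z=j))·(f_i(x)/f_j(x)).
Binomial probabilities:
  p_I = 0.150688
  p_II = 0.0635061
  p_III = 1.42588e-06
Odds = (0.13/0.76) × (0.150688/0.0635061) = 0.171053 × 2.3728 ≈ 0.4059

0.4059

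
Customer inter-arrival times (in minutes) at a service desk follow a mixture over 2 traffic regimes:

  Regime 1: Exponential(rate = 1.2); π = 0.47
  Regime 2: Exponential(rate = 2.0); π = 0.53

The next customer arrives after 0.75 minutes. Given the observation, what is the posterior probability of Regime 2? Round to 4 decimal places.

0.5077

P(component k | x) = P(Z=k)·f_k(x) / marginal(x), where marginal(x) = Σ_j P(Z=j)·f_j(x).
Component likelihoods at x = 0.75 minutes:
  p_1 = 1.2·e^(−1.2·0.75) = 1.2·e^(−0.9000) = 0.487884
  p_2 = 2.0·e^(−2.0·0.75) = 2.0·e^(−1.5000) = 0.44626
Multiply by the mixture weights:
  P(Z=1)·p_1 = 0.47 × 0.487884 = 0.229305
  P(Z=2)·p_2 = 0.53 × 0.44626 = 0.236518
Marginal: 0.229305 + 0.236518 = 0.465823
So the posterior for Regime 2 is 0.236518 / 0.465823 ≈ 0.5077.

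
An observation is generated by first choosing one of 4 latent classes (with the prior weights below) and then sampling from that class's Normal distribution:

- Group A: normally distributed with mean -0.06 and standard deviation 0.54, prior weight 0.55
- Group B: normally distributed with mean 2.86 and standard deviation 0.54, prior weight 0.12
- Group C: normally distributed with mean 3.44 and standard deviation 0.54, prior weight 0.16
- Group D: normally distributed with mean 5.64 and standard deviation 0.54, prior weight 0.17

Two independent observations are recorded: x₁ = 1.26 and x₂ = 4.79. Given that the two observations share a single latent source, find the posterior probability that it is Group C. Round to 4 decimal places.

0.4478

By Bayes' theorem, P(k | x) = π_k f_k(x) / Σ_j π_j f_j(x).
Since both observations come from the same component, the likelihood for component k is f_k(x₁)·f_k(x₂).
  f_A = [0.0372387] × [2.24853e-18] = 8.37322e-20
  f_B = [0.00916533] × [0.00124359] = 1.13979e-05
  f_C = [0.000213561] × [0.0324598] = 6.93216e-06
  f_D = [3.82272e-15] × [0.214037] = 8.18203e-16
Unnormalised posteriors:
  π_A·f_A = 0.55 × 8.37322e-20 = 4.60527e-20
  π_B·f_B = 0.12 × 1.13979e-05 = 1.36775e-06
  π_C·f_C = 0.16 × 6.93216e-06 = 1.10915e-06
  π_D·f_D = 0.17 × 8.18203e-16 = 1.39095e-16
Denominator: 4.60527e-20 + 1.36775e-06 + 1.10915e-06 + 1.39095e-16 = 2.47689e-06
So the posterior for Group C is 1.10915e-06 / 2.47689e-06 ≈ 0.4478.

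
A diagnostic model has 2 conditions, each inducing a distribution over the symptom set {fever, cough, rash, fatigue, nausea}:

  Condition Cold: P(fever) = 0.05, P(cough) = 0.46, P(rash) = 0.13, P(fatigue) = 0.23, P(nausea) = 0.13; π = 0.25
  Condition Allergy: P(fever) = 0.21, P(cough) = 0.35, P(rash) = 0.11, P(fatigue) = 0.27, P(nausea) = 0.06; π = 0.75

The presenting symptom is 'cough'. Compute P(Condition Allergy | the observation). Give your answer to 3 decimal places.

0.695

By Bayes' theorem, P(k | x) = P(Z=k) f_k(x) / Σ_j P(Z=j) f_j(x).
Component likelihoods at x = 'cough':
  L_Cold = P(cough | comp) = 0.46
  L_Allergy = P(cough | comp) = 0.35
Prior × likelihood for each component:
  P(Z=Cold)·L_Cold = 0.25 × 0.46 = 0.115
  P(Z=Allergy)·L_Allergy = 0.75 × 0.35 = 0.2625
Evidence: 0.115 + 0.2625 = 0.3775
P(Condition Allergy | x) = 0.2625 / 0.3775 ≈ 0.695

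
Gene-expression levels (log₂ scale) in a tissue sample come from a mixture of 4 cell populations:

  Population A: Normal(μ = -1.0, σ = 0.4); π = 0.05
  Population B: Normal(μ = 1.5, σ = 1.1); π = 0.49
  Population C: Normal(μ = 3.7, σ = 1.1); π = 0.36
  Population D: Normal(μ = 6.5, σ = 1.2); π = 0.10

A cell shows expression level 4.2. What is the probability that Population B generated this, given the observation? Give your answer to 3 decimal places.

0.066

By Bayes' theorem, P(k | x) = π_k f_k(x) / Σ_j π_j f_j(x).
Normal densities:
  f_A = 1.99971e-37
  f_B = 0.0178341
  f_C = 0.327079
  f_D = 0.0529681
Weight by the priors:
  π_A·f_A = 0.05 × 1.99971e-37 = 9.99853e-39
  π_B·f_B = 0.49 × 0.0178341 = 0.00873869
  π_C·f_C = 0.36 × 0.327079 = 0.117748
  π_D·f_D = 0.10 × 0.0529681 = 0.00529681
Evidence: 9.99853e-39 + 0.00873869 + 0.117748 + 0.00529681 = 0.131784
P(Population B | 4.2) = 0.00873869 / 0.131784 ≈ 0.066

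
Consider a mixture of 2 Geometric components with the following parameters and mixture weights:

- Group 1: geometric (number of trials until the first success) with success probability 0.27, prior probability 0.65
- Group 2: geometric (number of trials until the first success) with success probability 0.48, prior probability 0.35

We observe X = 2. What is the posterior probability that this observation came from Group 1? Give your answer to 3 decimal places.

The responsibility of component k is P(Z=k) f_k(x) divided by Σ_j P(Z=j) f_j(x).
Component likelihoods at x = 2:
  f_1 = 0.27·(1−0.27)^1 = 0.27·0.73 = 0.1971
  f_2 = 0.48·(1−0.48)^1 = 0.48·0.52 = 0.2496
Prior × likelihood for each component:
  P(Z=1)·f_1 = 0.65 × 0.1971 = 0.128115
  P(Z=2)·f_2 = 0.35 × 0.2496 = 0.08736
Evidence: 0.128115 + 0.08736 = 0.215475
So the posterior for Group 1 is 0.128115 / 0.215475 ≈ 0.595.

0.595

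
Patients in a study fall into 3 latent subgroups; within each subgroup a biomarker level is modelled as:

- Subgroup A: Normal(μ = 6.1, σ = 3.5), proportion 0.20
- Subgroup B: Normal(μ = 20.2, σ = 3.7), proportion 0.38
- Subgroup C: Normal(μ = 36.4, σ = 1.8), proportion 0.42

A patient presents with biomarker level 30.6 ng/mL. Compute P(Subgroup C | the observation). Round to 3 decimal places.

The responsibility of component k is π_k f_k(x) divided by Σ_j π_j f_j(x).
Component likelihoods at x = 30.6 ng/mL:
  L_A = 2.60992e-12
  L_B = 0.0020754
  L_C = 0.00123327
Weight by the priors:
  π_A·L_A = 0.20 × 2.60992e-12 = 5.21984e-13
  π_B·L_B = 0.38 × 0.0020754 = 0.000788653
  π_C·L_C = 0.42 × 0.00123327 = 0.000517975
Evidence: 5.21984e-13 + 0.000788653 + 0.000517975 = 0.00130663
So the posterior for Subgroup C is 0.000517975 / 0.00130663 ≈ 0.396.

0.396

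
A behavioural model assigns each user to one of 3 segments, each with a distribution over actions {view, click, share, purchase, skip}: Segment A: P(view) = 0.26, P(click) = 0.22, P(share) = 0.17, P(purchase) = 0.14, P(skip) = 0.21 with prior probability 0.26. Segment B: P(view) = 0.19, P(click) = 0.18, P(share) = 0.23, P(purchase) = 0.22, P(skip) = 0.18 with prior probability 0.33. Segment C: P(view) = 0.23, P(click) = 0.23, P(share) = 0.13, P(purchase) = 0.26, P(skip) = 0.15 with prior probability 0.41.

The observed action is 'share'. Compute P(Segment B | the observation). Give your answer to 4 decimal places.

By Bayes' theorem, P(k | x) = P(Z=k) f_k(x) / Σ_j P(Z=j) f_j(x).
Evaluate each component's likelihood at the observed value:
  f_A = P(share | comp) = 0.17
  f_B = P(share | comp) = 0.23
  f_C = P(share | comp) = 0.13
Prior × likelihood for each component:
  P(Z=A)·f_A = 0.26 × 0.17 = 0.0442
  P(Z=B)·f_B = 0.33 × 0.23 = 0.0759
  P(Z=C)·f_C = 0.41 × 0.13 = 0.0533
Normaliser: 0.0442 + 0.0759 + 0.0533 = 0.1734
P(Segment B | x) = 0.0759 / 0.1734 ≈ 0.4377

0.4377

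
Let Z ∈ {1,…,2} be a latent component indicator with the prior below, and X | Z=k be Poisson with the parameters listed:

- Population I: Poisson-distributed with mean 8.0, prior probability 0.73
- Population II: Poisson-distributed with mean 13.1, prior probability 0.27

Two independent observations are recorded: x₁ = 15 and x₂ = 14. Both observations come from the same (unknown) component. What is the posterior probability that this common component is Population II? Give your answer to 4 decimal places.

The responsibility of component k is P(Z=k) f_k(x) divided by Σ_j P(Z=j) f_j(x).
Since both observations come from the same component, the likelihood for component k is f_k(x₁)·f_k(x₂).
  p_I = [0.00902598] × [0.0169237] = 0.000152753
  p_II = [0.0898074] × [0.102833] = 0.00923515
Multiply by the mixture weights:
  P(Z=I)·p_I = 0.73 × 0.000152753 = 0.00011151
  P(Z=II)·p_II = 0.27 × 0.00923515 = 0.00249349
Denominator: 0.00011151 + 0.00249349 = 0.002605
So the posterior for Population II is 0.00249349 / 0.002605 ≈ 0.9572.

0.9572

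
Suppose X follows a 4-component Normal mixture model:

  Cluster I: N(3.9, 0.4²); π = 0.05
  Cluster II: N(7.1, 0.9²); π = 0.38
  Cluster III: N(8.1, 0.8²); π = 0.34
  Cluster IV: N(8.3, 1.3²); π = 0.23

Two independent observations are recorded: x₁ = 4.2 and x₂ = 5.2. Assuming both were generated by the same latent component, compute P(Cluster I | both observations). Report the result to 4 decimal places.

Apply Bayes' rule: the posterior for each component is proportional to its prior times its likelihood at x.
Since both observations come from the same component, the likelihood for component k is f_k(x₁)·f_k(x₂).
  f_I = [0.752844] × [0.00507262] = 0.00381889
  f_II = [0.00246655] × [0.0477406] = 0.000117754
  f_III = [3.44493e-06] × [0.000698827] = 2.40741e-09
  f_IV = [0.00212353] × [0.0178724] = 3.79526e-05
Prior × likelihood for each component:
  w_I·f_I = 0.05 × 0.00381889 = 0.000190944
  w_II·f_II = 0.38 × 0.000117754 = 4.47467e-05
  w_III·f_III = 0.34 × 2.40741e-09 = 8.18519e-10
  w_IV·f_IV = 0.23 × 3.79526e-05 = 8.72909e-06
Sum: 0.000190944 + 4.47467e-05 + 8.18519e-10 + 8.72909e-06 = 0.000244421
So the posterior for Cluster I is 0.000190944 / 0.000244421 ≈ 0.7812.

0.7812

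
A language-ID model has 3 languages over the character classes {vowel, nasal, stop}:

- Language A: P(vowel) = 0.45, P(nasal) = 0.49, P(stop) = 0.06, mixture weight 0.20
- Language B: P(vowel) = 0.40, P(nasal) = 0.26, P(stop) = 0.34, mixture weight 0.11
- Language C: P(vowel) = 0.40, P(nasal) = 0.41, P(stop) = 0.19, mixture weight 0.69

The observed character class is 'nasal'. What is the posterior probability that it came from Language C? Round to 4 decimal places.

0.6908

P(component k | x) = π_k·f_k(x) / marginal(x), where marginal(x) = Σ_j π_j·f_j(x).
Component likelihoods at x = 'nasal':
  p_A = P(nasal | comp) = 0.49
  p_B = P(nasal | comp) = 0.26
  p_C = P(nasal | comp) = 0.41
Multiply by the mixture weights:
  π_A·p_A = 0.20 × 0.49 = 0.098
  π_B·p_B = 0.11 × 0.26 = 0.0286
  π_C·p_C = 0.69 × 0.41 = 0.2829
Normaliser: 0.098 + 0.0286 + 0.2829 = 0.4095
P(Language C | x) ≈ 0.6908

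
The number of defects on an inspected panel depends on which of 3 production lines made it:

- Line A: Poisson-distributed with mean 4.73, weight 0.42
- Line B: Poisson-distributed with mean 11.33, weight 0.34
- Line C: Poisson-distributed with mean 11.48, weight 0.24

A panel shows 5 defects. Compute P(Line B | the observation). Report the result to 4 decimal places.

The responsibility of component k is P(Z=k) f_k(x) divided by Σ_j P(Z=j) f_j(x).
Poisson probabilities:
  f_A = 0.174145
  f_B = 0.0186815
  f_C = 0.0171723
Weight by the priors:
  P(Z=A)·f_A = 0.42 × 0.174145 = 0.073141
  P(Z=B)·f_B = 0.34 × 0.0186815 = 0.00635171
  P(Z=C)·f_C = 0.24 × 0.0171723 = 0.00412134
Sum: 0.073141 + 0.00635171 + 0.00412134 = 0.083614
P(Line B | x) = 0.00635171 / 0.083614 ≈ 0.0760

0.0760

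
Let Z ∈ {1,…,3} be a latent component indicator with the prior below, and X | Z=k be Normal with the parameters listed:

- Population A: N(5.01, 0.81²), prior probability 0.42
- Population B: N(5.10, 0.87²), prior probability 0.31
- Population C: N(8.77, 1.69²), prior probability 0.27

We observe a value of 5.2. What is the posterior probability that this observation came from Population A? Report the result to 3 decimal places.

0.576

P(component k | x) = π_k·f_k(x) / marginal(x), where marginal(x) = Σ_j π_j·f_j(x).
Normal densities:
  p_A = 0.479156
  p_B = 0.455535
  p_C = 0.0253535
Unnormalised posteriors:
  π_A·p_A = 0.42 × 0.479156 = 0.201246
  π_B·p_B = 0.31 × 0.455535 = 0.141216
  π_C·p_C = 0.27 × 0.0253535 = 0.00684544
Evidence: 0.201246 + 0.141216 + 0.00684544 = 0.349307
P(Population A | 5.2) ≈ 0.576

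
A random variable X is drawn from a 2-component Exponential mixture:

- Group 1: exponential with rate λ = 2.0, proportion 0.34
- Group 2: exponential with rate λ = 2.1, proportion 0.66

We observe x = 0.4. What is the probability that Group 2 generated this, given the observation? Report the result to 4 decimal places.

0.6620

P(component k | x) = w_k·f_k(x) / marginal(x), where marginal(x) = Σ_j w_j·f_j(x).
Component likelihoods at x = 0.4:
  f_1 = 2.0·e^(−2.0·0.4) = 2.0·e^(−0.8000) = 0.898658
  f_2 = 2.1·e^(−2.1·0.4) = 2.1·e^(−0.8400) = 0.906592
Weight by the priors:
  w_1·f_1 = 0.34 × 0.898658 = 0.305544
  w_2·f_2 = 0.66 × 0.906592 = 0.598351
Denominator: 0.305544 + 0.598351 = 0.903894
P(Group 2 | x) = 0.598351 / 0.903894 ≈ 0.6620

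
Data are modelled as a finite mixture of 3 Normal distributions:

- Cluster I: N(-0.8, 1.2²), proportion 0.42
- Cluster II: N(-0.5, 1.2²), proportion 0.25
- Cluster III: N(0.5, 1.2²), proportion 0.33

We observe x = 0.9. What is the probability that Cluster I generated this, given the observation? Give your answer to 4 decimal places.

0.2598

Apply Bayes' rule: the posterior for each component is proportional to its prior times its likelihood at x.
Evaluate each component's likelihood at the observed value:
  f_I = 0.121878
  f_II = 0.168332
  f_III = 0.314486
Prior × likelihood for each component:
  π_I·f_I = 0.42 × 0.121878 = 0.0511889
  π_II·f_II = 0.25 × 0.168332 = 0.0420831
  π_III·f_III = 0.33 × 0.314486 = 0.10378
Denominator: 0.0511889 + 0.0420831 + 0.10378 = 0.197052
Responsibility of Cluster I: 0.0511889 / 0.197052 ≈ 0.2598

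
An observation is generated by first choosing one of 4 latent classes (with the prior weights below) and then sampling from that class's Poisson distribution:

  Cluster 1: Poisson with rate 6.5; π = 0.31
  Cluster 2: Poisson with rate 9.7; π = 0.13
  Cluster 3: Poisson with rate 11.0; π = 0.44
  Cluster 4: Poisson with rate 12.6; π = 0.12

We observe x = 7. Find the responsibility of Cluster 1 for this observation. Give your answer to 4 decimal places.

By Bayes' theorem, P(k | x) = w_k f_k(x) / Σ_j w_j f_j(x).
Component likelihoods at x = 7:
  f_1 = e^(−6.5)·6.5^7/7! = 0.146234
  f_2 = e^(−9.7)·9.7^7/7! = 0.0982461
  f_3 = e^(−11.0)·11.0^7/7! = 0.0645772
  f_4 = e^(−12.6)·12.6^7/7! = 0.0337328
Weight by the priors:
  w_1·f_1 = 0.31 × 0.146234 = 0.0453326
  w_2·f_2 = 0.13 × 0.0982461 = 0.012772
  w_3·f_3 = 0.44 × 0.0645772 = 0.028414
  w_4·f_4 = 0.12 × 0.0337328 = 0.00404794
Marginal: 0.0453326 + 0.012772 + 0.028414 + 0.00404794 = 0.0905665
Responsibility of Cluster 1: 0.0453326 / 0.0905665 ≈ 0.5005

0.5005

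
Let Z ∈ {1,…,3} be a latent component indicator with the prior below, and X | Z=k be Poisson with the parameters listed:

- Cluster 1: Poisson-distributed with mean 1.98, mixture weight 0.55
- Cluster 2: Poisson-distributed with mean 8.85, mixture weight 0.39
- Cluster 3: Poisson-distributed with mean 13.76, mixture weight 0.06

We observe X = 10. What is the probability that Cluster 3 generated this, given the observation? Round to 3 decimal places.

P(component k | x) = w_k·f_k(x) / marginal(x), where marginal(x) = Σ_j w_j·f_j(x).
Evaluate each component's likelihood at the observed value:
  f_1 = e^(−1.98)·1.98^10/10! = 3.52359e-05
  f_2 = e^(−8.85)·8.85^10/10! = 0.116456
  f_3 = e^(−13.76)·13.76^10/10! = 0.0708809
Unnormalised posteriors:
  w_1·f_1 = 0.55 × 3.52359e-05 = 1.93798e-05
  w_2·f_2 = 0.39 × 0.116456 = 0.045418
  w_3·f_3 = 0.06 × 0.0708809 = 0.00425285
Marginal: 1.93798e-05 + 0.045418 + 0.00425285 = 0.0496902
Responsibility of Cluster 3: 0.00425285 / 0.0496902 ≈ 0.086

0.086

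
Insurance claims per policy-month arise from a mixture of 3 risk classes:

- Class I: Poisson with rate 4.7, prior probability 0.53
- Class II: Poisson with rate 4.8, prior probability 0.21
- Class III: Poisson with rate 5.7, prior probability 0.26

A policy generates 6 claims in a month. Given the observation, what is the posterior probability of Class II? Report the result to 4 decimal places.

P(component k | x) = P(Z=k)·f_k(x) / marginal(x), where marginal(x) = Σ_j P(Z=j)·f_j(x).
Component likelihoods at x = 6 claims:
  f_I = 0.136167
  f_II = 0.139798
  f_III = 0.159382
Prior × likelihood for each component:
  P(Z=I)·f_I = 0.53 × 0.136167 = 0.0721683
  P(Z=II)·f_II = 0.21 × 0.139798 = 0.0293576
  P(Z=III)·f_III = 0.26 × 0.159382 = 0.0414392
Evidence: 0.0721683 + 0.0293576 + 0.0414392 = 0.142965
P(Class II | 6 claims) ≈ 0.2053

0.2053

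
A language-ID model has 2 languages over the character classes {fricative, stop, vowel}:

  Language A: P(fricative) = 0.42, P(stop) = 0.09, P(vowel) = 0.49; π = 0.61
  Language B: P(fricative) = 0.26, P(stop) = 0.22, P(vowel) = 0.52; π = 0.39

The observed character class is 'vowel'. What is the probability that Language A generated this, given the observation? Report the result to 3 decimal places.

The responsibility of component k is π_k f_k(x) divided by Σ_j π_j f_j(x).
Component likelihoods at x = 'vowel':
  f_A = P(vowel | comp) = 0.49
  f_B = P(vowel | comp) = 0.52
Prior × likelihood for each component:
  π_A·f_A = 0.61 × 0.49 = 0.2989
  π_B·f_B = 0.39 × 0.52 = 0.2028
Normaliser: 0.2989 + 0.2028 = 0.5017
So the posterior for Language A is 0.2989 / 0.5017 ≈ 0.596.

0.596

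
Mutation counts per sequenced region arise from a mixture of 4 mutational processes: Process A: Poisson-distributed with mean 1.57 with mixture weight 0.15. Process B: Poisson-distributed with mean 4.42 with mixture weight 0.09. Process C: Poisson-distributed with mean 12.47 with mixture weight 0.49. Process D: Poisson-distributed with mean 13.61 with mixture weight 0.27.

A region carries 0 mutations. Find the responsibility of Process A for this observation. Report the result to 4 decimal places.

P(component k | x) = w_k·f_k(x) / marginal(x), where marginal(x) = Σ_j w_j·f_j(x).
Poisson probabilities:
  f_A = 0.208045
  f_B = 0.0120342
  f_C = 3.84015e-06
  f_D = 1.22815e-06
Multiply by the mixture weights:
  w_A·f_A = 0.15 × 0.208045 = 0.0312068
  w_B·f_B = 0.09 × 0.0120342 = 0.00108308
  w_C·f_C = 0.49 × 3.84015e-06 = 1.88167e-06
  w_D·f_D = 0.27 × 1.22815e-06 = 3.31601e-07
Denominator: 0.0312068 + 0.00108308 + 1.88167e-06 + 3.31601e-07 = 0.0322921
So the posterior for Process A is 0.0312068 / 0.0322921 ≈ 0.9664.

0.9664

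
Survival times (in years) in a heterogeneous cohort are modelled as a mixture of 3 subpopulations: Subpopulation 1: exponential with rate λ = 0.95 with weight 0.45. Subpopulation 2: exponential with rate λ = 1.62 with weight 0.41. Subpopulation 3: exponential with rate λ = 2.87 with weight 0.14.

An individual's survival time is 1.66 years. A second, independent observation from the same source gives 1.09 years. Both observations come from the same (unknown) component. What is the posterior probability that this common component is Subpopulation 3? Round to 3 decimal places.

0.010

Posterior ∝ prior × likelihood, so P(k | x) ∝ π_k f_k(x); normalise over all components.
Since both observations come from the same component, the likelihood for component k is f_k(x₁)·f_k(x₂).
  L_1 = [0.95·e^(−0.95·1.66) = 0.95·e^(−1.5770) = 0.196264] × [0.337296] = 0.0661992
  L_2 = [1.62·e^(−1.62·1.66) = 1.62·e^(−2.6892) = 0.110055] × [0.277101] = 0.0304964
  L_3 = [2.87·e^(−2.87·1.66) = 2.87·e^(−4.7642) = 0.0244803] × [0.125684] = 0.00307677
Unnormalised posteriors:
  π_1·L_1 = 0.45 × 0.0661992 = 0.0297896
  π_2·L_2 = 0.41 × 0.0304964 = 0.0125035
  π_3·L_3 = 0.14 × 0.00307677 = 0.000430747
Sum: 0.0297896 + 0.0125035 + 0.000430747 = 0.0427239
P(Subpopulation 3 | x₁, x₂) ≈ 0.010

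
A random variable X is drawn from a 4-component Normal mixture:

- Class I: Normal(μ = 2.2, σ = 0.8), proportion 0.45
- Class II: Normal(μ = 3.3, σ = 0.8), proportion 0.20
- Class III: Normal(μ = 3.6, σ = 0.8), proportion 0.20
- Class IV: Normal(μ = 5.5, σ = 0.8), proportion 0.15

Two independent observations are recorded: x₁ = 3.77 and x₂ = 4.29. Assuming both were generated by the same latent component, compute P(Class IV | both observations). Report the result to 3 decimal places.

Posterior ∝ prior × likelihood, so P(k | x) ∝ π_k f_k(x); normalise over all components.
Since both observations come from the same component, the likelihood for component k is f_k(x₁)·f_k(x₂).
  f_I = [(1/(0.8·√(2π)))·exp(−(3.77−2.2)²/(2·0.8²)) = 0.498678·exp(-1.92570) = 0.0726939] × [0.0164345] = 0.00119469
  f_II = [(1/(0.8·√(2π)))·exp(−(3.77−3.3)²/(2·0.8²)) = 0.498678·exp(-0.17258) = 0.419634] × [0.231889] = 0.0973083
  f_III = [(1/(0.8·√(2π)))·exp(−(3.77−3.6)²/(2·0.8²)) = 0.498678·exp(-0.02258) = 0.487545] × [0.343782] = 0.167609
  f_IV = [(1/(0.8·√(2π)))·exp(−(3.77−5.5)²/(2·0.8²)) = 0.498678·exp(-2.33820) = 0.0481229] × [0.158877] = 0.00764563
Unnormalised posteriors:
  π_I·f_I = 0.45 × 0.00119469 = 0.000537609
  π_II·f_II = 0.20 × 0.0973083 = 0.0194617
  π_III·f_III = 0.20 × 0.167609 = 0.0335218
  π_IV·f_IV = 0.15 × 0.00764563 = 0.00114684
Normaliser: 0.000537609 + 0.0194617 + 0.0335218 + 0.00114684 = 0.0546679
P(Class IV | x) = 0.00114684 / 0.0546679 ≈ 0.021

0.021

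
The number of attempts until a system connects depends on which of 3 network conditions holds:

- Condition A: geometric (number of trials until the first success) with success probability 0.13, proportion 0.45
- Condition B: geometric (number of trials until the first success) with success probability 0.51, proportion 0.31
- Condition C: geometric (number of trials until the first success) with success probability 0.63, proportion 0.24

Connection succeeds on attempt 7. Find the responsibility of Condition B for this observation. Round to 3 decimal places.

By Bayes' theorem, P(k | x) = P(Z=k) f_k(x) / Σ_j P(Z=j) f_j(x).
Component likelihoods at x = 7:
  L_A = 0.0563714
  L_B = 0.00705906
  L_C = 0.00161641
Weight by the priors:
  P(Z=A)·L_A = 0.45 × 0.0563714 = 0.0253671
  P(Z=B)·L_B = 0.31 × 0.00705906 = 0.00218831
  P(Z=C)·L_C = 0.24 × 0.00161641 = 0.000387938
Marginal: 0.0253671 + 0.00218831 + 0.000387938 = 0.0279434
So the posterior for Condition B is 0.00218831 / 0.0279434 ≈ 0.078.

0.078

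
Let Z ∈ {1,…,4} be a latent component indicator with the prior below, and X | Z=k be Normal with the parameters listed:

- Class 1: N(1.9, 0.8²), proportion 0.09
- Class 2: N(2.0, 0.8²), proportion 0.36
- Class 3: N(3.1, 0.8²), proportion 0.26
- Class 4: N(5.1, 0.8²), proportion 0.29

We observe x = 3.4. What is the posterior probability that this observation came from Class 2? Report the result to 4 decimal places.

0.2127

Posterior ∝ prior × likelihood, so P(k | x) ∝ π_k f_k(x); normalise over all components.
Evaluate each component's likelihood at the observed value:
  L_1 = 0.0859828
  L_2 = 0.107847
  L_3 = 0.464819
  L_4 = 0.0521512
Multiply by the mixture weights:
  π_1·L_1 = 0.09 × 0.0859828 = 0.00773846
  π_2·L_2 = 0.36 × 0.107847 = 0.0388248
  π_3·L_3 = 0.26 × 0.464819 = 0.120853
  π_4·L_4 = 0.29 × 0.0521512 = 0.0151239
Normaliser: 0.00773846 + 0.0388248 + 0.120853 + 0.0151239 = 0.18254
P(Class 2 | 3.4) ≈ 0.2127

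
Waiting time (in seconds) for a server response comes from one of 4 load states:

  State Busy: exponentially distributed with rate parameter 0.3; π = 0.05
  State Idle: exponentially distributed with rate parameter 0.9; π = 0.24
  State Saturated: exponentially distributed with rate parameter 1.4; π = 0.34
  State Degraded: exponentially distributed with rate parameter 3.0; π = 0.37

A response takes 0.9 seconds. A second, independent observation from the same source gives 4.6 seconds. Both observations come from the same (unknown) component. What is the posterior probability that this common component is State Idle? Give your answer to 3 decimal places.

0.541

By Bayes' theorem, P(k | x) = π_k f_k(x) / Σ_j π_j f_j(x).
Since both observations come from the same component, the likelihood for component k is f_k(x₁)·f_k(x₂).
  f_Busy = [0.229014] × [0.0754736] = 0.0172845
  f_Idle = [0.400372] × [0.0143306] = 0.00573756
  f_Saturated = [0.397116] × [0.00223497] = 0.000887541
  f_Degraded = [0.201617] × [3.04689e-06] = 6.14304e-07
Prior × likelihood for each component:
  π_Busy·f_Busy = 0.05 × 0.0172845 = 0.000864225
  π_Idle·f_Idle = 0.24 × 0.00573756 = 0.00137701
  π_Saturated·f_Saturated = 0.34 × 0.000887541 = 0.000301764
  π_Degraded·f_Degraded = 0.37 × 6.14304e-07 = 2.27293e-07
Marginal: 0.000864225 + 0.00137701 + 0.000301764 + 2.27293e-07 = 0.00254323
Responsibility of State Idle: 0.00137701 / 0.00254323 ≈ 0.541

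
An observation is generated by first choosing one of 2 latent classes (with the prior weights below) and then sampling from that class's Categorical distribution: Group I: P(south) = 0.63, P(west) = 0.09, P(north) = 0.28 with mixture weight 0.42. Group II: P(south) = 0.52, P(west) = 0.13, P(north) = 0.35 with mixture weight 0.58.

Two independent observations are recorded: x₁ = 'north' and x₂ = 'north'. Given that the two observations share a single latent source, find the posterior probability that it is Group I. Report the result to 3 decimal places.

By Bayes' theorem, P(k | x) = π_k f_k(x) / Σ_j π_j f_j(x).
Since both observations come from the same component, the likelihood for component k is f_k(x₁)·f_k(x₂).
  p_I = [P(north | comp) = 0.28] × [0.28] = 0.0784
  p_II = [P(north | comp) = 0.35] × [0.35] = 0.1225
Multiply by the mixture weights:
  π_I·p_I = 0.42 × 0.0784 = 0.032928
  π_II·p_II = 0.58 × 0.1225 = 0.07105
Marginal: 0.032928 + 0.07105 = 0.103978
So the posterior for Group I is 0.032928 / 0.103978 ≈ 0.317.

0.317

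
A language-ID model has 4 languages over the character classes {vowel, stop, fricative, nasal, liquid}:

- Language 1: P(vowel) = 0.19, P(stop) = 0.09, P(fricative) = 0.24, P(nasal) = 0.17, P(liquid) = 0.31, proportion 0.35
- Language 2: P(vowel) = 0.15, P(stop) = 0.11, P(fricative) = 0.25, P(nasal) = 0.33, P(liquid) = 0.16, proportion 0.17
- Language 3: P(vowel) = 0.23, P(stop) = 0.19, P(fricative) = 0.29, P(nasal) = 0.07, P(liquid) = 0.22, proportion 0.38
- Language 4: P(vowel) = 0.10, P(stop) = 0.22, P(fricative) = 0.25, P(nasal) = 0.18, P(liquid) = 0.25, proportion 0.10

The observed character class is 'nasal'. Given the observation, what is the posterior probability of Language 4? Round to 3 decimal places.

By Bayes' theorem, P(k | x) = π_k f_k(x) / Σ_j π_j f_j(x).
Categorical probabilities:
  p_1 = 0.17
  p_2 = 0.33
  p_3 = 0.07
  p_4 = 0.18
Multiply by the mixture weights:
  π_1·p_1 = 0.35 × 0.17 = 0.0595
  π_2·p_2 = 0.17 × 0.33 = 0.0561
  π_3·p_3 = 0.38 × 0.07 = 0.0266
  π_4·p_4 = 0.10 × 0.18 = 0.018
Sum: 0.0595 + 0.0561 + 0.0266 + 0.018 = 0.1602
So the posterior for Language 4 is 0.018 / 0.1602 ≈ 0.112.

0.112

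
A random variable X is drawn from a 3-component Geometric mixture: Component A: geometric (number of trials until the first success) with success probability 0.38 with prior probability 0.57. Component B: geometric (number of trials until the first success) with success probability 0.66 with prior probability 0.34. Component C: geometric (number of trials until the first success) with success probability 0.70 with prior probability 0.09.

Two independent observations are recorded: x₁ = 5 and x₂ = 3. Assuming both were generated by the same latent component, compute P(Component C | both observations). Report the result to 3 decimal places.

Posterior ∝ prior × likelihood, so P(k | x) ∝ π_k f_k(x); normalise over all components.
Since both observations come from the same component, the likelihood for component k is f_k(x₁)·f_k(x₂).
  L_A = [0.38·(1−0.38)^4 = 0.38·0.147763 = 0.0561501] × [0.146072] = 0.00820195
  L_B = [0.66·(1−0.66)^4 = 0.66·0.0133634 = 0.00881982] × [0.076296] = 0.000672917
  L_C = [0.70·(1−0.70)^4 = 0.70·0.0081 = 0.00567] × [0.063] = 0.00035721
Unnormalised posteriors:
  π_A·L_A = 0.57 × 0.00820195 = 0.00467511
  π_B·L_B = 0.34 × 0.000672917 = 0.000228792
  π_C·L_C = 0.09 × 0.00035721 = 3.21489e-05
Denominator: 0.00467511 + 0.000228792 + 3.21489e-05 = 0.00493605
Responsibility of Component C: 3.21489e-05 / 0.00493605 ≈ 0.007

0.007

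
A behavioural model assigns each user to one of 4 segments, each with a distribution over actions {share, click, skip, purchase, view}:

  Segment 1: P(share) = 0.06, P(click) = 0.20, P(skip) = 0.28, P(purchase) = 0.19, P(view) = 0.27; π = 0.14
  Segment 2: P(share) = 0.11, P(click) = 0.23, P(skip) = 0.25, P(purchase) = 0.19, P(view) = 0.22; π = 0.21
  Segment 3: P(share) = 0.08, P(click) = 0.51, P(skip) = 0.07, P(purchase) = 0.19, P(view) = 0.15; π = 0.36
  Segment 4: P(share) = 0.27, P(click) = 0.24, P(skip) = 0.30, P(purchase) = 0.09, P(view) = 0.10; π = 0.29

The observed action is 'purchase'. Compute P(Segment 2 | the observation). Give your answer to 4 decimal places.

0.2478

The responsibility of component k is P(Z=k) f_k(x) divided by Σ_j P(Z=j) f_j(x).
Evaluate each component's likelihood at the observed value:
  f_1 = P(purchase | comp) = 0.19
  f_2 = P(purchase | comp) = 0.19
  f_3 = P(purchase | comp) = 0.19
  f_4 = P(purchase | comp) = 0.09
Prior × likelihood for each component:
  P(Z=1)·f_1 = 0.14 × 0.19 = 0.0266
  P(Z=2)·f_2 = 0.21 × 0.19 = 0.0399
  P(Z=3)·f_3 = 0.36 × 0.19 = 0.0684
  P(Z=4)·f_4 = 0.29 × 0.09 = 0.0261
Evidence: 0.0266 + 0.0399 + 0.0684 + 0.0261 = 0.161
Responsibility of Segment 2: 0.0399 / 0.161 ≈ 0.2478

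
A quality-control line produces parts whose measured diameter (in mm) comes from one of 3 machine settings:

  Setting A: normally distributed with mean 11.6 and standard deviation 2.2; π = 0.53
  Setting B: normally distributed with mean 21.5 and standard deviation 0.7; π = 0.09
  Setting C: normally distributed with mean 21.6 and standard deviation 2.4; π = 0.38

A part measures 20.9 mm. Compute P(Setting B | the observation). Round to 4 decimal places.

P(component k | x) = w_k·f_k(x) / marginal(x), where marginal(x) = Σ_j w_j·f_j(x).
Normal densities:
  p_A = (1/(2.2·√(2π)))·exp(−(20.9−11.6)²/(2·2.2²)) = 0.181337·exp(-8.93492) = 2.38837e-05
  p_B = (1/(0.7·√(2π)))·exp(−(20.9−21.5)²/(2·0.7²)) = 0.569918·exp(-0.36735) = 0.394707
  p_C = (1/(2.4·√(2π)))·exp(−(20.9−21.6)²/(2·2.4²)) = 0.166226·exp(-0.04253) = 0.159304
Prior × likelihood for each component:
  w_A·p_A = 0.53 × 2.38837e-05 = 1.26584e-05
  w_B·p_B = 0.09 × 0.394707 = 0.0355237
  w_C·p_C = 0.38 × 0.159304 = 0.0605355
Sum: 1.26584e-05 + 0.0355237 + 0.0605355 = 0.0960718
Responsibility of Setting B: 0.0355237 / 0.0960718 ≈ 0.3698

0.3698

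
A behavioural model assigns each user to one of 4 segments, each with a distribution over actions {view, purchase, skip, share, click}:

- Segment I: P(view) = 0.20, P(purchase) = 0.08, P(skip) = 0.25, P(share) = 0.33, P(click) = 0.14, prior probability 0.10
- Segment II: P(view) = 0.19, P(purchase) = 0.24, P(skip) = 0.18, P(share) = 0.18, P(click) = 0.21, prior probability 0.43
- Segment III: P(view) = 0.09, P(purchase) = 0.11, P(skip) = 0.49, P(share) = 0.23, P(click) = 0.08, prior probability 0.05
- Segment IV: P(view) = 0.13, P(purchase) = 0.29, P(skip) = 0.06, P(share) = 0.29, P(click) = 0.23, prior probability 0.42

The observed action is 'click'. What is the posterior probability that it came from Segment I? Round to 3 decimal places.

0.068

P(component k | x) = w_k·f_k(x) / marginal(x), where marginal(x) = Σ_j w_j·f_j(x).
Evaluate each component's likelihood at the observed value:
  f_I = 0.14
  f_II = 0.21
  f_III = 0.08
  f_IV = 0.23
Weight by the priors:
  w_I·f_I = 0.10 × 0.14 = 0.014
  w_II·f_II = 0.43 × 0.21 = 0.0903
  w_III·f_III = 0.05 × 0.08 = 0.004
  w_IV·f_IV = 0.42 × 0.23 = 0.0966
Evidence: 0.014 + 0.0903 + 0.004 + 0.0966 = 0.2049
P(Segment I | x) ≈ 0.068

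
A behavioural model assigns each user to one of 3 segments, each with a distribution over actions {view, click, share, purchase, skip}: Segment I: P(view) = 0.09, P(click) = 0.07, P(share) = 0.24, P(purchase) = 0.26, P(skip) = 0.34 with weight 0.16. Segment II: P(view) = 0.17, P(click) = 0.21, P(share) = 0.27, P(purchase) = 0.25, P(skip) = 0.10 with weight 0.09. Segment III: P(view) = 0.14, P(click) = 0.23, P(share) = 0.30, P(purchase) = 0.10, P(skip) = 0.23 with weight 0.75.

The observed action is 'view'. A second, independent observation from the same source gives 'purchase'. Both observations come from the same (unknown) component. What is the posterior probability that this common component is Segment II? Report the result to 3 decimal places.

0.212

Apply Bayes' rule: the posterior for each component is proportional to its prior times its likelihood at x.
Since both observations come from the same component, the likelihood for component k is f_k(x₁)·f_k(x₂).
  p_I = [P(view | comp) = 0.09] × [0.26] = 0.0234
  p_II = [P(view | comp) = 0.17] × [0.25] = 0.0425
  p_III = [P(view | comp) = 0.14] × [0.1] = 0.014
Prior × likelihood for each component:
  w_I·p_I = 0.16 × 0.0234 = 0.003744
  w_II·p_II = 0.09 × 0.0425 = 0.003825
  w_III·p_III = 0.75 × 0.014 = 0.0105
Marginal: 0.003744 + 0.003825 + 0.0105 = 0.018069
P(Segment II | data) = 0.003825 / 0.018069 ≈ 0.212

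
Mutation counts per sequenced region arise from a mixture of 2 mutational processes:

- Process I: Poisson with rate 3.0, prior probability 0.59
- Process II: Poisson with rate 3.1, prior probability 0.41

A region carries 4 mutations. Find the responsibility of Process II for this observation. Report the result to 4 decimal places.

0.4176

By Bayes' theorem, P(k | x) = π_k f_k(x) / Σ_j π_j f_j(x).
Evaluate each component's likelihood at the observed value:
  f_I = e^(−3.0)·3.0^4/4! = 0.168031
  f_II = e^(−3.1)·3.1^4/4! = 0.17335
Prior × likelihood for each component:
  π_I·f_I = 0.59 × 0.168031 = 0.0991385
  π_II·f_II = 0.41 × 0.17335 = 0.0710733
Normaliser: 0.0991385 + 0.0710733 = 0.170212
P(Process II | the observation) = 0.0710733 / 0.170212 ≈ 0.4176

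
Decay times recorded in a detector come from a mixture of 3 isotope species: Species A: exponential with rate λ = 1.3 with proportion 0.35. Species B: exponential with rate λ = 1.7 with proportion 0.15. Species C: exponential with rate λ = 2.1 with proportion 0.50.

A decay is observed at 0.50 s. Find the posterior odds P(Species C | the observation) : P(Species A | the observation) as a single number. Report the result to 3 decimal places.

Only the two components matter; the odds are (w_i f_i(x)) / (w_j f_j(x)).
Component likelihoods at x = 0.50 s:
  f_A = 1.3·e^(−1.3·0.50) = 1.3·e^(−0.6500) = 0.67866
  f_B = 1.7·e^(−1.7·0.50) = 1.7·e^(−0.8500) = 0.726605
  f_C = 2.1·e^(−2.1·0.50) = 2.1·e^(−1.0500) = 0.734869
Posterior odds = (w_C·f_C) / (w_A·f_A) = (0.50·0.734869) / (0.35·0.67866) = 0.367435 / 0.237531 ≈ 1.547

1.547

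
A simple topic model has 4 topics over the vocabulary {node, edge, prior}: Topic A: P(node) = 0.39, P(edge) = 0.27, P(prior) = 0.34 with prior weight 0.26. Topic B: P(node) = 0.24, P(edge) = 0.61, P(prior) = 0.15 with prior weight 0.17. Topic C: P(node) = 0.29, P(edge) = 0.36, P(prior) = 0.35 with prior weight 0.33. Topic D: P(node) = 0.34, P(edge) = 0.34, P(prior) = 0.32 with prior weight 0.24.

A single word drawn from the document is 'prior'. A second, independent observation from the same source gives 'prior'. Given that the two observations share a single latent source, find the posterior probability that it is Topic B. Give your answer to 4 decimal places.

By Bayes' theorem, P(k | x) = π_k f_k(x) / Σ_j π_j f_j(x).
Since both observations come from the same component, the likelihood for component k is f_k(x₁)·f_k(x₂).
  L_A = [P(prior | comp) = 0.34] × [0.34] = 0.1156
  L_B = [P(prior | comp) = 0.15] × [0.15] = 0.0225
  L_C = [P(prior | comp) = 0.35] × [0.35] = 0.1225
  L_D = [P(prior | comp) = 0.32] × [0.32] = 0.1024
Weight by the priors:
  π_A·L_A = 0.26 × 0.1156 = 0.030056
  π_B·L_B = 0.17 × 0.0225 = 0.003825
  π_C·L_C = 0.33 × 0.1225 = 0.040425
  π_D·L_D = 0.24 × 0.1024 = 0.024576
Denominator: 0.030056 + 0.003825 + 0.040425 + 0.024576 = 0.098882
P(Topic B | x) ≈ 0.0387

0.0387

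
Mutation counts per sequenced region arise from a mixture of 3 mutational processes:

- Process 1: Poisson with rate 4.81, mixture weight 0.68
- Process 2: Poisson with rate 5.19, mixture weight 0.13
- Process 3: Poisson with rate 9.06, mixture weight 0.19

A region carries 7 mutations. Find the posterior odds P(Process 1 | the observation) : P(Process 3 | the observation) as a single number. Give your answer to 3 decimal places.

Since P(k|x) ∝ π_k f_k(x), the posterior odds are π_i f_i(x) / (π_j f_j(x)).
Poisson probabilities:
  L_1 = 0.0963005
  L_2 = 0.112138
  L_3 = 0.115547
Odds = (0.68/0.19) × (0.0963005/0.115547) = 3.57895 × 0.833431 ≈ 2.983

2.983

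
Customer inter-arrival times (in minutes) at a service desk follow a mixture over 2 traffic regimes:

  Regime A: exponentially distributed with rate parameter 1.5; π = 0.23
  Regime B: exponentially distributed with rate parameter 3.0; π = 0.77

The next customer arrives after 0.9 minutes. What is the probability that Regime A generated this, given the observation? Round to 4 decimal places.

By Bayes' theorem, P(k | x) = π_k f_k(x) / Σ_j π_j f_j(x).
Component likelihoods at x = 0.9 minutes:
  L_A = 1.5·e^(−1.5·0.9) = 1.5·e^(−1.3500) = 0.38886
  L_B = 3.0·e^(−3.0·0.9) = 3.0·e^(−2.7000) = 0.201617
Prior × likelihood for each component:
  π_A·L_A = 0.23 × 0.38886 = 0.0894379
  π_B·L_B = 0.77 × 0.201617 = 0.155245
Marginal: 0.0894379 + 0.155245 = 0.244683
P(Regime A | 0.9 minutes) = 0.0894379 / 0.244683 ≈ 0.3655

0.3655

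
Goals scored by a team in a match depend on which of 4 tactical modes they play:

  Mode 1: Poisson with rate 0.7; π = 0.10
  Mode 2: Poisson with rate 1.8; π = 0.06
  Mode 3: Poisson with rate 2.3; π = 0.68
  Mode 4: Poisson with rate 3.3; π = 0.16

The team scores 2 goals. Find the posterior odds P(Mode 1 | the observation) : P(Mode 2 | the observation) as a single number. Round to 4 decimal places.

0.7572

Posterior odds = (π_i f_i(x)) / (π_j f_j(x)); the normalising sum cancels.
Evaluate each component's likelihood at the observed value:
  L_1 = e^(−0.7)·0.7^2/2! = 0.121663
  L_2 = e^(−1.8)·1.8^2/2! = 0.267784
  L_3 = e^(−2.3)·2.3^2/2! = 0.265185
  L_4 = e^(−3.3)·3.3^2/2! = 0.200829
Odds = (0.10/0.06) × (0.121663/0.267784) = 1.66667 × 0.454334 ≈ 0.7572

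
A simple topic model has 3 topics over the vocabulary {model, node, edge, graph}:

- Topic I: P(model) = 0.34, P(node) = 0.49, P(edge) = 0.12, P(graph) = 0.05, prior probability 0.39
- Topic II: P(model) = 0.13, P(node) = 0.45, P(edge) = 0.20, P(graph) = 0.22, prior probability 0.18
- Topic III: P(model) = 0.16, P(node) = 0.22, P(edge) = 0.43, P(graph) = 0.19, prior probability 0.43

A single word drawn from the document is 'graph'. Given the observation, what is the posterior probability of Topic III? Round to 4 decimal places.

0.5803

Apply Bayes' rule: the posterior for each component is proportional to its prior times its likelihood at x.
Component likelihoods at x = 'graph':
  L_I = 0.05
  L_II = 0.22
  L_III = 0.19
Multiply by the mixture weights:
  π_I·L_I = 0.39 × 0.05 = 0.0195
  π_II·L_II = 0.18 × 0.22 = 0.0396
  π_III·L_III = 0.43 × 0.19 = 0.0817
Normaliser: 0.0195 + 0.0396 + 0.0817 = 0.1408
So the posterior for Topic III is 0.0817 / 0.1408 ≈ 0.5803.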